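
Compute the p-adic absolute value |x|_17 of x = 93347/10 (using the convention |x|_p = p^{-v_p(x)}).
|93347/10|_17 = 1/4913

Step 1 — compute v_17(x) by factoring powers of 17 out of the numerator and denominator: v_17(93347/10) = 3. Step 2 — apply |x|_p = p^{-v_p(x)} = 17^{-3} = 1/4913.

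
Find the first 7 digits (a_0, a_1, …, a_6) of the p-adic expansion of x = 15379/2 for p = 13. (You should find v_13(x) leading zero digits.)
(a_0, …, a_6) = (0, 0, 0, 10, 6, 6, 6)

v_13(15379/2) = 3, so a_0 = ... = a_2 = 0. Factor out: x = 13^3 · u with u = 7/2 a unit in ℤ_13. Expand u iteratively via a_{v+i} = u_i mod 13, u_{i+1} = (u_i − a_{v+i})/13:
  u_0 = 7/2;  a_3 = 10;  u_1 = (u_0 − 10)/13 = -1/2
  u_1 = -1/2;  a_4 = 6;  u_2 = (u_1 − 6)/13 = -1/2
  u_2 = -1/2;  a_5 = 6;  u_3 = (u_2 − 6)/13 = -1/2
  u_3 = -1/2;  a_6 = 6;  u_4 = (u_3 − 6)/13 = -1/2
Digits: (0, 0, 0, 10, 6, 6, 6).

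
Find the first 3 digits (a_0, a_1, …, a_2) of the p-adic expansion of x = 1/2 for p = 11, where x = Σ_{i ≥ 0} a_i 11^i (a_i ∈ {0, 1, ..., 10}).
(a_0, …, a_2) = (6, 5, 5)

v_11(1/2) = 0 (numerator and denominator both coprime to 11), so x ∈ ℤ_11^×. Compute digits iteratively via a_i = x_i mod 11, x_{i+1} = (x_i − a_i)/11, with x_0 = x:
  x_0 = 1/2;  a_0 = 6;  x_1 = (x_0 − 6)/11 = -1/2
  x_1 = -1/2;  a_1 = 5;  x_2 = (x_1 − 5)/11 = -1/2
  x_2 = -1/2;  a_2 = 5;  x_3 = (x_2 − 5)/11 = -1/2
Digits: (6, 5, 5).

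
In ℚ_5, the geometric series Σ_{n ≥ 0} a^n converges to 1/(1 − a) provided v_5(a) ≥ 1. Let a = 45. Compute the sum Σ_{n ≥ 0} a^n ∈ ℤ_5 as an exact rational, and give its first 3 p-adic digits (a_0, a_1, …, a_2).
Σ a^n = 1/(1 − a) = -1/44;  first 3 digits = (1, 4, 2)

v_5(a) = 1 ≥ 1, so the series converges in ℤ_5 to 1/(1 − a) = 1/(1 − 45) = -1/44. Expand this rational in ℤ_5: compute digits iteratively via d_i = x_i mod 5, x_{i+1} = (x_i − d_i)/5. The first 3 digits are (1, 4, 2).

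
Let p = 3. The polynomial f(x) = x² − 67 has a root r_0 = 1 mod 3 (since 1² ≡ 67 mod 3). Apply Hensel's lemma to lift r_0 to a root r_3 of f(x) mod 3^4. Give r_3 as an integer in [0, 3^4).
r_3 = 43 (mod 81)

Hensel's recurrence: r_{i+1} = r_i − f(r_i)·(f′(r_i))^{-1} mod 3^{i+2}, with f′(x) = 2x. Iterate:
  r_0 = 1 (mod 3)
  r_1 = 7 (mod 9)
  r_2 = 16 (mod 27)
  r_3 = 43 (mod 81)
Final: r_3 = 43, and one checks f(r_3) ≡ 0 mod 3^4.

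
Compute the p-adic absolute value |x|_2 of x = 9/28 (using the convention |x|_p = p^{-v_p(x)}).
|9/28|_2 = 4

Step 1 — compute v_2(x) by factoring powers of 2 out of the numerator and denominator: v_2(9/28) = -2. Step 2 — apply |x|_p = p^{-v_p(x)} = 2^{2} = 4.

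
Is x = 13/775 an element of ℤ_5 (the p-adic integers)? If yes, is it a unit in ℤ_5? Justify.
x ∉ ℤ_5 (v_5(x) = -2 < 0)

ℤ_5 = {x ∈ ℚ_5 : v_5(x) ≥ 0} and ℤ_5^× = {x ∈ ℤ_5 : v_5(x) = 0}. Here v_5(13/775) = v_5(num) − v_5(den) = -2; compare against these criteria.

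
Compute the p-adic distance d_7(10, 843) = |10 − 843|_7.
d_7(10, 843) = 1/49

Step 1 — x − y = 10 − 843 = -833. Step 2 — v_7(-833) = 2 (factor: -833 = −(7^2 · 17); the sign does not affect v_p). Step 3 — |x − y|_7 = 7^{-2} = 1/49.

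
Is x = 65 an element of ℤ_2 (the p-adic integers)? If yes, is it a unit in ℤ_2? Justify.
x ∈ ℤ_2^× (unit); v_2(x) = 0

ℤ_2 = {x ∈ ℚ_2 : v_2(x) ≥ 0} and ℤ_2^× = {x ∈ ℤ_2 : v_2(x) = 0}. Here v_2(65) = v_2(num) − v_2(den) = 0; compare against these criteria.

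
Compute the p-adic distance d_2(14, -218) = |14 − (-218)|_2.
d_2(14, -218) = 1/8

Step 1 — x − y = 14 − (-218) = 232. Step 2 — v_2(232) = 3 (factor: 232 = (2^3 · 29); the sign does not affect v_p). Step 3 — |x − y|_2 = 2^{-3} = 1/8.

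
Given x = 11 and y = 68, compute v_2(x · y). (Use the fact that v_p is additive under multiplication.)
v_2(748) = 2

v_p(x) = 0 (factor: 11 = 2^0 · 11); v_p(y) = 2 (factor: 68 = 2^2 · 17). Additivity: v_p(xy) = v_p(x) + v_p(y) = 0 + 2 = 2. (Direct check: xy = 748 = 2^2 · (187).)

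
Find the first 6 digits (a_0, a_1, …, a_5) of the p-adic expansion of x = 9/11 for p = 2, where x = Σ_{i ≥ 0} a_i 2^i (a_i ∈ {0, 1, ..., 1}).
(a_0, …, a_5) = (1, 1, 0, 1, 1, 1)

v_2(9/11) = 0 (numerator and denominator both coprime to 2), so x ∈ ℤ_2^×. Compute digits iteratively via a_i = x_i mod 2, x_{i+1} = (x_i − a_i)/2, with x_0 = x:
  x_0 = 9/11;  a_0 = 1;  x_1 = (x_0 − 1)/2 = -1/11
  x_1 = -1/11;  a_1 = 1;  x_2 = (x_1 − 1)/2 = -6/11
  x_2 = -6/11;  a_2 = 0;  x_3 = (x_2 − 0)/2 = -3/11
  x_3 = -3/11;  a_3 = 1;  x_4 = (x_3 − 1)/2 = -7/11
  x_4 = -7/11;  a_4 = 1;  x_5 = (x_4 − 1)/2 = -9/11
  x_5 = -9/11;  a_5 = 1;  x_6 = (x_5 − 1)/2 = -10/11
Digits: (1, 1, 0, 1, 1, 1).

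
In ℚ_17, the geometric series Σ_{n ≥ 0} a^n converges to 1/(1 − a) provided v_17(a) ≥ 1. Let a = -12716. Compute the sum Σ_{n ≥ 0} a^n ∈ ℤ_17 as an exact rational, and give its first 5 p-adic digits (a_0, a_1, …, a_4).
Σ a^n = 1/(1 − a) = 1/12717;  first 5 digits = (1, 0, 7, 14, 14)

v_17(a) = 2 ≥ 1, so the series converges in ℤ_17 to 1/(1 − a) = 1/(1 − (-12716)) = 1/12717. Expand this rational in ℤ_17: compute digits iteratively via d_i = x_i mod 17, x_{i+1} = (x_i − d_i)/17. The first 5 digits are (1, 0, 7, 14, 14).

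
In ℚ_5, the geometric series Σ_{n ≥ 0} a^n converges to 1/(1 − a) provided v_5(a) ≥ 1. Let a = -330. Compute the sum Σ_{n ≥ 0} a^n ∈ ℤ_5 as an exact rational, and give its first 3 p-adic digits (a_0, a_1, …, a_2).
Σ a^n = 1/(1 − a) = 1/331;  first 3 digits = (1, 4, 2)

v_5(a) = 1 ≥ 1, so the series converges in ℤ_5 to 1/(1 − a) = 1/(1 − (-330)) = 1/331. Expand this rational in ℤ_5: compute digits iteratively via d_i = x_i mod 5, x_{i+1} = (x_i − d_i)/5. The first 3 digits are (1, 4, 2).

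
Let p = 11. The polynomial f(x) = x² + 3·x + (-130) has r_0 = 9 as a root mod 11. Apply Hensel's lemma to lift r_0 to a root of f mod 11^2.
r_1 = 108 (mod 121)

Hensel: r_{i+1} = r_i − f(r_i)·(f′(r_i))^{-1} mod 11^{i+2}, f′(x) = 2x + 3. Iterate:
  r_0 = 9 (mod 11)
  r_1 = 108 (mod 121)
Final: r = 108 satisfies f(r) ≡ 0 mod 11^2.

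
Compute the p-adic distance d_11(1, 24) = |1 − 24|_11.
d_11(1, 24) = 1

Step 1 — x − y = 1 − 24 = -23. Step 2 — v_11(-23) = 0 (factor: -23 = −(11^0 · 23); the sign does not affect v_p). Step 3 — |x − y|_11 = 11^{0} = 1.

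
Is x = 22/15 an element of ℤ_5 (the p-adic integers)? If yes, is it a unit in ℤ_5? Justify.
x ∉ ℤ_5 (v_5(x) = -1 < 0)

ℤ_5 = {x ∈ ℚ_5 : v_5(x) ≥ 0} and ℤ_5^× = {x ∈ ℤ_5 : v_5(x) = 0}. Here v_5(22/15) = v_5(num) − v_5(den) = -1; compare against these criteria.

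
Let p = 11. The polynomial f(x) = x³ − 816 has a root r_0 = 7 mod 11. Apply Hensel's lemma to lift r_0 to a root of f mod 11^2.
r_1 = 95 (mod 121)

Hensel: r_{i+1} = r_i − f(r_i)/f′(r_i) mod 11^{i+2}, where f′(x) = 3x². Iterate:
  r_0 = 7 (mod 11)
  r_1 = 95 (mod 121)
Final: r = 95 with f(r) ≡ 0 mod 11^2.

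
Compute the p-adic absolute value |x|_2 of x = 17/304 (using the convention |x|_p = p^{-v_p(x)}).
|17/304|_2 = 16

Step 1 — compute v_2(x) by factoring powers of 2 out of the numerator and denominator: v_2(17/304) = -4. Step 2 — apply |x|_p = p^{-v_p(x)} = 2^{4} = 16.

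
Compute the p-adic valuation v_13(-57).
v_13(-57) = 0

v_13(n) is the largest exponent k such that 13^k divides n. Factor out: -57 = -13^0 · 57. (Sign doesn't affect v_p.) So v_13(-57) = 0.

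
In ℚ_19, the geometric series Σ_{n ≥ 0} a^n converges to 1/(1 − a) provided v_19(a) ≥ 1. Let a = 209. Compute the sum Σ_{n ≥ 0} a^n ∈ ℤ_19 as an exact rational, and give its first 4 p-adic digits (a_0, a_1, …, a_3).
Σ a^n = 1/(1 − a) = -1/208;  first 4 digits = (1, 11, 7, 7)

v_19(a) = 1 ≥ 1, so the series converges in ℤ_19 to 1/(1 − a) = 1/(1 − 209) = -1/208. Expand this rational in ℤ_19: compute digits iteratively via d_i = x_i mod 19, x_{i+1} = (x_i − d_i)/19. The first 4 digits are (1, 11, 7, 7).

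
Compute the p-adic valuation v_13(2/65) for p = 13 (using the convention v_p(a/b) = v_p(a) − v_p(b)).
v_13(2/65) = -1

Factor powers of 13 from the numerator and denominator of the reduced fraction: 2 = 13^0 · 2 and 65 = 13^1 · 5. Apply v_p(a/b) = v_p(a) − v_p(b): v_13(2/65) = 0 − 1 = -1.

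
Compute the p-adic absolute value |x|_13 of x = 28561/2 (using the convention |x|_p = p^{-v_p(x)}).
|28561/2|_13 = 1/28561

Step 1 — compute v_13(x) by factoring powers of 13 out of the numerator and denominator: v_13(28561/2) = 4. Step 2 — apply |x|_p = p^{-v_p(x)} = 13^{-4} = 1/28561.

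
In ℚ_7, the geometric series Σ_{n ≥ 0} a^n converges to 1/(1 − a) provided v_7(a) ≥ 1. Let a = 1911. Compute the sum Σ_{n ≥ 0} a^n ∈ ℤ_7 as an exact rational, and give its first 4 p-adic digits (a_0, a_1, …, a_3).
Σ a^n = 1/(1 − a) = -1/1910;  first 4 digits = (1, 0, 4, 5)

v_7(a) = 2 ≥ 1, so the series converges in ℤ_7 to 1/(1 − a) = 1/(1 − 1911) = -1/1910. Expand this rational in ℤ_7: compute digits iteratively via d_i = x_i mod 7, x_{i+1} = (x_i − d_i)/7. The first 4 digits are (1, 0, 4, 5).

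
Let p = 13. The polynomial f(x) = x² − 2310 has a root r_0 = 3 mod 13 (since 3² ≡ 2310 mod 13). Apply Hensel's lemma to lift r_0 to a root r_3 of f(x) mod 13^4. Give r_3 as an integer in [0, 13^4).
r_3 = 2330 (mod 28561)

Hensel's recurrence: r_{i+1} = r_i − f(r_i)·(f′(r_i))^{-1} mod 13^{i+2}, with f′(x) = 2x. Iterate:
  r_0 = 3 (mod 13)
  r_1 = 133 (mod 169)
  r_2 = 133 (mod 2197)
  r_3 = 2330 (mod 28561)
Final: r_3 = 2330, and one checks f(r_3) ≡ 0 mod 13^4.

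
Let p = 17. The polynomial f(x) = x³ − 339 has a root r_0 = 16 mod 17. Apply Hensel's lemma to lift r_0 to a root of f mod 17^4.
r_3 = 11865 (mod 83521)

Hensel: r_{i+1} = r_i − f(r_i)/f′(r_i) mod 17^{i+2}, where f′(x) = 3x². Iterate:
  r_0 = 16 (mod 17)
  r_1 = 16 (mod 289)
  r_2 = 2039 (mod 4913)
  r_3 = 11865 (mod 83521)
Final: r = 11865 with f(r) ≡ 0 mod 17^4.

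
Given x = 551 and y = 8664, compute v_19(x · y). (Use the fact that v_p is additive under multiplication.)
v_19(4773864) = 3

v_p(x) = 1 (factor: 551 = 19^1 · 29); v_p(y) = 2 (factor: 8664 = 19^2 · 24). Additivity: v_p(xy) = v_p(x) + v_p(y) = 1 + 2 = 3. (Direct check: xy = 4773864 = 19^3 · (696).)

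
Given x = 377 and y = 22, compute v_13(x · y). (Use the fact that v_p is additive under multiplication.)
v_13(8294) = 1

v_p(x) = 1 (factor: 377 = 13^1 · 29); v_p(y) = 0 (factor: 22 = 13^0 · 22). Additivity: v_p(xy) = v_p(x) + v_p(y) = 1 + 0 = 1. (Direct check: xy = 8294 = 13^1 · (638).)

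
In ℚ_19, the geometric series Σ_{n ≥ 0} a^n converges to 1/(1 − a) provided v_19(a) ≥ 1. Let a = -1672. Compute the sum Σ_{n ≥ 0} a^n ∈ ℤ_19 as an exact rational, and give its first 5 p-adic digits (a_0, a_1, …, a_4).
Σ a^n = 1/(1 − a) = 1/1673;  first 5 digits = (1, 7, 6, 9, 14)

v_19(a) = 1 ≥ 1, so the series converges in ℤ_19 to 1/(1 − a) = 1/(1 − (-1672)) = 1/1673. Expand this rational in ℤ_19: compute digits iteratively via d_i = x_i mod 19, x_{i+1} = (x_i − d_i)/19. The first 5 digits are (1, 7, 6, 9, 14).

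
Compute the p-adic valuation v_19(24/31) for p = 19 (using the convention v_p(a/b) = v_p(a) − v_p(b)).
v_19(24/31) = 0

Factor powers of 19 from the numerator and denominator of the reduced fraction: 24 = 19^0 · 24 and 31 = 19^0 · 31. Apply v_p(a/b) = v_p(a) − v_p(b): v_19(24/31) = 0 − 0 = 0.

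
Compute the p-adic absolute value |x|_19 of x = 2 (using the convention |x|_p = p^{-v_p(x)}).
|2|_19 = 1

Step 1 — compute v_19(x) by factoring powers of 19 out of the numerator and denominator: v_19(2) = 0. Step 2 — apply |x|_p = p^{-v_p(x)} = 19^{0} = 1.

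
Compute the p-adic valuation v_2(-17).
v_2(-17) = 0

v_2(n) is the largest exponent k such that 2^k divides n. Factor out: -17 = -2^0 · 17. (Sign doesn't affect v_p.) So v_2(-17) = 0.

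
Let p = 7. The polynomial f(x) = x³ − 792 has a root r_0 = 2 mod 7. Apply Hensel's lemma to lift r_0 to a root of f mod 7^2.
r_1 = 2 (mod 49)

Hensel: r_{i+1} = r_i − f(r_i)/f′(r_i) mod 7^{i+2}, where f′(x) = 3x². Iterate:
  r_0 = 2 (mod 7)
  r_1 = 2 (mod 49)
Final: r = 2 with f(r) ≡ 0 mod 7^2.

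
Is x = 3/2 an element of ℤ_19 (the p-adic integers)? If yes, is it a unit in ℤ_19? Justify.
x ∈ ℤ_19^× (unit); v_19(x) = 0

ℤ_19 = {x ∈ ℚ_19 : v_19(x) ≥ 0} and ℤ_19^× = {x ∈ ℤ_19 : v_19(x) = 0}. Here v_19(3/2) = v_19(num) − v_19(den) = 0; compare against these criteria.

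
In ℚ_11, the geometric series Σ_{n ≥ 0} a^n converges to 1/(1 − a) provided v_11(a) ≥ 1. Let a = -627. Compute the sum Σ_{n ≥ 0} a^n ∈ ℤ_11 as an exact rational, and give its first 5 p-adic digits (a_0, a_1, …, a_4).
Σ a^n = 1/(1 − a) = 1/628;  first 5 digits = (1, 9, 9, 0, 4)

v_11(a) = 1 ≥ 1, so the series converges in ℤ_11 to 1/(1 − a) = 1/(1 − (-627)) = 1/628. Expand this rational in ℤ_11: compute digits iteratively via d_i = x_i mod 11, x_{i+1} = (x_i − d_i)/11. The first 5 digits are (1, 9, 9, 0, 4).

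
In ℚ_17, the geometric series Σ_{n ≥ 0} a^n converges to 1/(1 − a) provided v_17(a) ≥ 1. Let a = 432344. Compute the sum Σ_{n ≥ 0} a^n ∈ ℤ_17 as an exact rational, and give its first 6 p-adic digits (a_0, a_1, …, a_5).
Σ a^n = 1/(1 − a) = -1/432343;  first 6 digits = (1, 0, 0, 3, 5, 0)

v_17(a) = 3 ≥ 1, so the series converges in ℤ_17 to 1/(1 − a) = 1/(1 − 432344) = -1/432343. Expand this rational in ℤ_17: compute digits iteratively via d_i = x_i mod 17, x_{i+1} = (x_i − d_i)/17. The first 6 digits are (1, 0, 0, 3, 5, 0).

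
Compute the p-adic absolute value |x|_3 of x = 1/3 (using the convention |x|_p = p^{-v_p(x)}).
|1/3|_3 = 3

Step 1 — compute v_3(x) by factoring powers of 3 out of the numerator and denominator: v_3(1/3) = -1. Step 2 — apply |x|_p = p^{-v_p(x)} = 3^{1} = 3.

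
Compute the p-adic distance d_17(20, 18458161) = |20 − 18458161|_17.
d_17(20, 18458161) = 1/1419857

Step 1 — x − y = 20 − 18458161 = -18458141. Step 2 — v_17(-18458141) = 5 (factor: -18458141 = −(17^5 · 13); the sign does not affect v_p). Step 3 — |x − y|_17 = 17^{-5} = 1/1419857.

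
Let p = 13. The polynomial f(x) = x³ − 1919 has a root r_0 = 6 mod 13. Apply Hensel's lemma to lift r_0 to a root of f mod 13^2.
r_1 = 136 (mod 169)

Hensel: r_{i+1} = r_i − f(r_i)/f′(r_i) mod 13^{i+2}, where f′(x) = 3x². Iterate:
  r_0 = 6 (mod 13)
  r_1 = 136 (mod 169)
Final: r = 136 with f(r) ≡ 0 mod 13^2.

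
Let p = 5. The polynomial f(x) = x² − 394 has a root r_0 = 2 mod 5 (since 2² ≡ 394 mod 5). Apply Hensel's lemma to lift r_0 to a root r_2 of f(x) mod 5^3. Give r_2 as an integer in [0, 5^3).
r_2 = 12 (mod 125)

Hensel's recurrence: r_{i+1} = r_i − f(r_i)·(f′(r_i))^{-1} mod 5^{i+2}, with f′(x) = 2x. Iterate:
  r_0 = 2 (mod 5)
  r_1 = 12 (mod 25)
  r_2 = 12 (mod 125)
Final: r_2 = 12, and one checks f(r_2) ≡ 0 mod 5^3.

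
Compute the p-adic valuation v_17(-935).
v_17(-935) = 1

v_17(n) is the largest exponent k such that 17^k divides n. Factor out: -935 = -17^1 · 55. (Sign doesn't affect v_p.) So v_17(-935) = 1.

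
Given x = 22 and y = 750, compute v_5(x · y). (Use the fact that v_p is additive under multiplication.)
v_5(16500) = 3

v_p(x) = 0 (factor: 22 = 5^0 · 22); v_p(y) = 3 (factor: 750 = 5^3 · 6). Additivity: v_p(xy) = v_p(x) + v_p(y) = 0 + 3 = 3. (Direct check: xy = 16500 = 5^3 · (132).)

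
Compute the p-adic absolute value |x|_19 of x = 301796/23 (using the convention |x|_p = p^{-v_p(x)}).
|301796/23|_19 = 1/6859

Step 1 — compute v_19(x) by factoring powers of 19 out of the numerator and denominator: v_19(301796/23) = 3. Step 2 — apply |x|_p = p^{-v_p(x)} = 19^{-3} = 1/6859.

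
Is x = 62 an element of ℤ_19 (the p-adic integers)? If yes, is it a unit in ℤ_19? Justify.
x ∈ ℤ_19^× (unit); v_19(x) = 0

ℤ_19 = {x ∈ ℚ_19 : v_19(x) ≥ 0} and ℤ_19^× = {x ∈ ℤ_19 : v_19(x) = 0}. Here v_19(62) = v_19(num) − v_19(den) = 0; compare against these criteria.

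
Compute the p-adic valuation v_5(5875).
v_5(5875) = 3

v_5(n) is the largest exponent k such that 5^k divides n. Factor out: 5875 = 5^3 · 47. (Sign doesn't affect v_p.) So v_5(5875) = 3.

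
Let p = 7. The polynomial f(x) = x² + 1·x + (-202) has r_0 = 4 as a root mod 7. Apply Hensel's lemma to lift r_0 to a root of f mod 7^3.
r_2 = 95 (mod 343)

Hensel: r_{i+1} = r_i − f(r_i)·(f′(r_i))^{-1} mod 7^{i+2}, f′(x) = 2x + 1. Iterate:
  r_0 = 4 (mod 7)
  r_1 = 46 (mod 49)
  r_2 = 95 (mod 343)
Final: r = 95 satisfies f(r) ≡ 0 mod 7^3.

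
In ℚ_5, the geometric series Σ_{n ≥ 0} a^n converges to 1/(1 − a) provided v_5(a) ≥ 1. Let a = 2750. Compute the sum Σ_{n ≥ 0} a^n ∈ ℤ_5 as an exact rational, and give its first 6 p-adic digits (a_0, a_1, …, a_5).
Σ a^n = 1/(1 − a) = -1/2749;  first 6 digits = (1, 0, 0, 2, 4, 0)

v_5(a) = 3 ≥ 1, so the series converges in ℤ_5 to 1/(1 − a) = 1/(1 − 2750) = -1/2749. Expand this rational in ℤ_5: compute digits iteratively via d_i = x_i mod 5, x_{i+1} = (x_i − d_i)/5. The first 6 digits are (1, 0, 0, 2, 4, 0).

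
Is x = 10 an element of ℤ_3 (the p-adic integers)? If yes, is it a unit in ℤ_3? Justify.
x ∈ ℤ_3^× (unit); v_3(x) = 0

ℤ_3 = {x ∈ ℚ_3 : v_3(x) ≥ 0} and ℤ_3^× = {x ∈ ℤ_3 : v_3(x) = 0}. Here v_3(10) = v_3(num) − v_3(den) = 0; compare against these criteria.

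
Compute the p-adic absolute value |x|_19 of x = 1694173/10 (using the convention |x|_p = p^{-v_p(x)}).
|1694173/10|_19 = 1/130321

Step 1 — compute v_19(x) by factoring powers of 19 out of the numerator and denominator: v_19(1694173/10) = 4. Step 2 — apply |x|_p = p^{-v_p(x)} = 19^{-4} = 1/130321.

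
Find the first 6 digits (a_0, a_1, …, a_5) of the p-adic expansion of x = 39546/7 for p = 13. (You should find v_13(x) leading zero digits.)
(a_0, …, a_5) = (0, 0, 0, 10, 5, 7)

v_13(39546/7) = 3, so a_0 = ... = a_2 = 0. Factor out: x = 13^3 · u with u = 18/7 a unit in ℤ_13. Expand u iteratively via a_{v+i} = u_i mod 13, u_{i+1} = (u_i − a_{v+i})/13:
  u_0 = 18/7;  a_3 = 10;  u_1 = (u_0 − 10)/13 = -4/7
  u_1 = -4/7;  a_4 = 5;  u_2 = (u_1 − 5)/13 = -3/7
  u_2 = -3/7;  a_5 = 7;  u_3 = (u_2 − 7)/13 = -4/7
Digits: (0, 0, 0, 10, 5, 7).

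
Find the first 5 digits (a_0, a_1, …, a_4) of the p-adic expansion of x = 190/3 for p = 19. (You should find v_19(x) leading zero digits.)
(a_0, …, a_4) = (0, 16, 12, 12, 12)

v_19(190/3) = 1, so a_0 = ... = a_0 = 0. Factor out: x = 19^1 · u with u = 10/3 a unit in ℤ_19. Expand u iteratively via a_{v+i} = u_i mod 19, u_{i+1} = (u_i − a_{v+i})/19:
  u_0 = 10/3;  a_1 = 16;  u_1 = (u_0 − 16)/19 = -2/3
  u_1 = -2/3;  a_2 = 12;  u_2 = (u_1 − 12)/19 = -2/3
  u_2 = -2/3;  a_3 = 12;  u_3 = (u_2 − 12)/19 = -2/3
  u_3 = -2/3;  a_4 = 12;  u_4 = (u_3 − 12)/19 = -2/3
Digits: (0, 16, 12, 12, 12).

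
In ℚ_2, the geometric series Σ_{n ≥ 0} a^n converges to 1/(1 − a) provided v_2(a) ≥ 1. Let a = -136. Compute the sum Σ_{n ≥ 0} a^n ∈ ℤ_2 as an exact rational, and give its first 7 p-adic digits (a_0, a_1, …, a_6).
Σ a^n = 1/(1 − a) = 1/137;  first 7 digits = (1, 0, 0, 1, 1, 1, 0)

v_2(a) = 3 ≥ 1, so the series converges in ℤ_2 to 1/(1 − a) = 1/(1 − (-136)) = 1/137. Expand this rational in ℤ_2: compute digits iteratively via d_i = x_i mod 2, x_{i+1} = (x_i − d_i)/2. The first 7 digits are (1, 0, 0, 1, 1, 1, 0).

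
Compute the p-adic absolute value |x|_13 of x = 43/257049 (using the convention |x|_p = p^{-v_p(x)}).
|43/257049|_13 = 28561

Step 1 — compute v_13(x) by factoring powers of 13 out of the numerator and denominator: v_13(43/257049) = -4. Step 2 — apply |x|_p = p^{-v_p(x)} = 13^{4} = 28561.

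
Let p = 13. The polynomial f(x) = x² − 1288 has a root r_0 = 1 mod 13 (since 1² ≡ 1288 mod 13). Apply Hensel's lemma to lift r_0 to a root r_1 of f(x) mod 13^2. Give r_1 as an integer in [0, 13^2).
r_1 = 53 (mod 169)

Hensel's recurrence: r_{i+1} = r_i − f(r_i)·(f′(r_i))^{-1} mod 13^{i+2}, with f′(x) = 2x. Iterate:
  r_0 = 1 (mod 13)
  r_1 = 53 (mod 169)
Final: r_1 = 53, and one checks f(r_1) ≡ 0 mod 13^2.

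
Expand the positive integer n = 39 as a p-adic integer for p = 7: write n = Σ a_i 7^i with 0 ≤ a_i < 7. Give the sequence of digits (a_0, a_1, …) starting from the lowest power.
(a_0, a_1, …) = (4, 5)

Repeated division by 7 gives the digits low-to-high: 39 = 4 + 5·7^1. Digit sequence: (4, 5).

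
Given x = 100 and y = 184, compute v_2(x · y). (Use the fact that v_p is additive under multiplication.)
v_2(18400) = 5

v_p(x) = 2 (factor: 100 = 2^2 · 25); v_p(y) = 3 (factor: 184 = 2^3 · 23). Additivity: v_p(xy) = v_p(x) + v_p(y) = 2 + 3 = 5. (Direct check: xy = 18400 = 2^5 · (575).)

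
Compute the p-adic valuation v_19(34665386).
v_19(34665386) = 5

v_19(n) is the largest exponent k such that 19^k divides n. Factor out: 34665386 = 19^5 · 14. (Sign doesn't affect v_p.) So v_19(34665386) = 5.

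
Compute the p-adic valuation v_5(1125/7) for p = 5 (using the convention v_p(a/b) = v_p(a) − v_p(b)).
v_5(1125/7) = 3

Factor powers of 5 from the numerator and denominator of the reduced fraction: 1125 = 5^3 · 9 and 7 = 5^0 · 7. Apply v_p(a/b) = v_p(a) − v_p(b): v_5(1125/7) = 3 − 0 = 3.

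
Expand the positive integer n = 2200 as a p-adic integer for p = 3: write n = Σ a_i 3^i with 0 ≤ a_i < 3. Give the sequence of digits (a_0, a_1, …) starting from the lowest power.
(a_0, a_1, …) = (1, 1, 1, 0, 0, 0, 0, 1)

Repeated division by 3 gives the digits low-to-high: 2200 = 1 + 1·3^1 + 1·3^2 + 1·3^7. Digit sequence: (1, 1, 1, 0, 0, 0, 0, 1).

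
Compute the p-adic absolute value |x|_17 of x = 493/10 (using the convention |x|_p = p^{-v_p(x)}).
|493/10|_17 = 1/17

Step 1 — compute v_17(x) by factoring powers of 17 out of the numerator and denominator: v_17(493/10) = 1. Step 2 — apply |x|_p = p^{-v_p(x)} = 17^{-1} = 1/17.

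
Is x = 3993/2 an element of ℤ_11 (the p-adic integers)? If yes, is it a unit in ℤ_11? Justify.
x ∈ ℤ_11 but not a unit; v_11(x) = 3 > 0

ℤ_11 = {x ∈ ℚ_11 : v_11(x) ≥ 0} and ℤ_11^× = {x ∈ ℤ_11 : v_11(x) = 0}. Here v_11(3993/2) = v_11(num) − v_11(den) = 3; compare against these criteria.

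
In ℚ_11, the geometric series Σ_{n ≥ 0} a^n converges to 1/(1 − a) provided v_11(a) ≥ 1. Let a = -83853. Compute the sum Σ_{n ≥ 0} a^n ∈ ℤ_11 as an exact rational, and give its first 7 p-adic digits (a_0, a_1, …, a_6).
Σ a^n = 1/(1 − a) = 1/83854;  first 7 digits = (1, 0, 0, 3, 5, 10, 8)

v_11(a) = 3 ≥ 1, so the series converges in ℤ_11 to 1/(1 − a) = 1/(1 − (-83853)) = 1/83854. Expand this rational in ℤ_11: compute digits iteratively via d_i = x_i mod 11, x_{i+1} = (x_i − d_i)/11. The first 7 digits are (1, 0, 0, 3, 5, 10, 8).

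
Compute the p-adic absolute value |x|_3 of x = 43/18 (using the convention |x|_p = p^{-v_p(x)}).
|43/18|_3 = 9

Step 1 — compute v_3(x) by factoring powers of 3 out of the numerator and denominator: v_3(43/18) = -2. Step 2 — apply |x|_p = p^{-v_p(x)} = 3^{2} = 9.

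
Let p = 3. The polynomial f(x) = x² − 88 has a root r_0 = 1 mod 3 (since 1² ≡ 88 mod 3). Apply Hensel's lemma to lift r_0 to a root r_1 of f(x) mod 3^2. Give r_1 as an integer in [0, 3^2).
r_1 = 4 (mod 9)

Hensel's recurrence: r_{i+1} = r_i − f(r_i)·(f′(r_i))^{-1} mod 3^{i+2}, with f′(x) = 2x. Iterate:
  r_0 = 1 (mod 3)
  r_1 = 4 (mod 9)
Final: r_1 = 4, and one checks f(r_1) ≡ 0 mod 3^2.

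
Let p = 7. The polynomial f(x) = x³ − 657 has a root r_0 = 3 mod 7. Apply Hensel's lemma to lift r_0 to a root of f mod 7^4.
r_3 = 353 (mod 2401)

Hensel: r_{i+1} = r_i − f(r_i)/f′(r_i) mod 7^{i+2}, where f′(x) = 3x². Iterate:
  r_0 = 3 (mod 7)
  r_1 = 10 (mod 49)
  r_2 = 10 (mod 343)
  r_3 = 353 (mod 2401)
Final: r = 353 with f(r) ≡ 0 mod 7^4.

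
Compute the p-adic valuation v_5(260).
v_5(260) = 1

v_5(n) is the largest exponent k such that 5^k divides n. Factor out: 260 = 5^1 · 52. (Sign doesn't affect v_p.) So v_5(260) = 1.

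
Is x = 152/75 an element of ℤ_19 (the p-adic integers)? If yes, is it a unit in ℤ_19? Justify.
x ∈ ℤ_19 but not a unit; v_19(x) = 1 > 0

ℤ_19 = {x ∈ ℚ_19 : v_19(x) ≥ 0} and ℤ_19^× = {x ∈ ℤ_19 : v_19(x) = 0}. Here v_19(152/75) = v_19(num) − v_19(den) = 1; compare against these criteria.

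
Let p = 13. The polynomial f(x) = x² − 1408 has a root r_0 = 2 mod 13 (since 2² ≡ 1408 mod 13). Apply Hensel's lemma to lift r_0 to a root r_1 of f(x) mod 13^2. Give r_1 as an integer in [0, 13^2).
r_1 = 15 (mod 169)

Hensel's recurrence: r_{i+1} = r_i − f(r_i)·(f′(r_i))^{-1} mod 13^{i+2}, with f′(x) = 2x. Iterate:
  r_0 = 2 (mod 13)
  r_1 = 15 (mod 169)
Final: r_1 = 15, and one checks f(r_1) ≡ 0 mod 13^2.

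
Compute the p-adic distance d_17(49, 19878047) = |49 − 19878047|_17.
d_17(49, 19878047) = 1/1419857

Step 1 — x − y = 49 − 19878047 = -19877998. Step 2 — v_17(-19877998) = 5 (factor: -19877998 = −(17^5 · 14); the sign does not affect v_p). Step 3 — |x − y|_17 = 17^{-5} = 1/1419857.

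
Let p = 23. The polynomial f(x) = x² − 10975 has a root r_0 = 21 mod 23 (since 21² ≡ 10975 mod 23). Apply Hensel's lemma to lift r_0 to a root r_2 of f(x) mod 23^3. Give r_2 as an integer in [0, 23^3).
r_2 = 1355 (mod 12167)

Hensel's recurrence: r_{i+1} = r_i − f(r_i)·(f′(r_i))^{-1} mod 23^{i+2}, with f′(x) = 2x. Iterate:
  r_0 = 21 (mod 23)
  r_1 = 297 (mod 529)
  r_2 = 1355 (mod 12167)
Final: r_2 = 1355, and one checks f(r_2) ≡ 0 mod 23^3.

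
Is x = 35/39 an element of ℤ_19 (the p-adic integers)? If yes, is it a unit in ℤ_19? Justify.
x ∈ ℤ_19^× (unit); v_19(x) = 0

ℤ_19 = {x ∈ ℚ_19 : v_19(x) ≥ 0} and ℤ_19^× = {x ∈ ℤ_19 : v_19(x) = 0}. Here v_19(35/39) = v_19(num) − v_19(den) = 0; compare against these criteria.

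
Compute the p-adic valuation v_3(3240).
v_3(3240) = 4

v_3(n) is the largest exponent k such that 3^k divides n. Factor out: 3240 = 3^4 · 40. (Sign doesn't affect v_p.) So v_3(3240) = 4.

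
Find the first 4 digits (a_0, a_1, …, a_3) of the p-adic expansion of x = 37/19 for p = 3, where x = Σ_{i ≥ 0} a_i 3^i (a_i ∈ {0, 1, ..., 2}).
(a_0, …, a_3) = (1, 0, 2, 0)

v_3(37/19) = 0 (numerator and denominator both coprime to 3), so x ∈ ℤ_3^×. Compute digits iteratively via a_i = x_i mod 3, x_{i+1} = (x_i − a_i)/3, with x_0 = x:
  x_0 = 37/19;  a_0 = 1;  x_1 = (x_0 − 1)/3 = 6/19
  x_1 = 6/19;  a_1 = 0;  x_2 = (x_1 − 0)/3 = 2/19
  x_2 = 2/19;  a_2 = 2;  x_3 = (x_2 − 2)/3 = -12/19
  x_3 = -12/19;  a_3 = 0;  x_4 = (x_3 − 0)/3 = -4/19
Digits: (1, 0, 2, 0).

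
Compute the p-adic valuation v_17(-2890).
v_17(-2890) = 2

v_17(n) is the largest exponent k such that 17^k divides n. Factor out: -2890 = -17^2 · 10. (Sign doesn't affect v_p.) So v_17(-2890) = 2.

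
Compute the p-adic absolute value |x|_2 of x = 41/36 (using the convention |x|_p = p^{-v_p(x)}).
|41/36|_2 = 4

Step 1 — compute v_2(x) by factoring powers of 2 out of the numerator and denominator: v_2(41/36) = -2. Step 2 — apply |x|_p = p^{-v_p(x)} = 2^{2} = 4.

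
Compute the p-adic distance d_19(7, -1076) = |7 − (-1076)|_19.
d_19(7, -1076) = 1/361

Step 1 — x − y = 7 − (-1076) = 1083. Step 2 — v_19(1083) = 2 (factor: 1083 = (19^2 · 3); the sign does not affect v_p). Step 3 — |x − y|_19 = 19^{-2} = 1/361.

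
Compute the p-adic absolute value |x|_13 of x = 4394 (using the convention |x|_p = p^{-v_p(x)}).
|4394|_13 = 1/2197

Step 1 — compute v_13(x) by factoring powers of 13 out of the numerator and denominator: v_13(4394) = 3. Step 2 — apply |x|_p = p^{-v_p(x)} = 13^{-3} = 1/2197.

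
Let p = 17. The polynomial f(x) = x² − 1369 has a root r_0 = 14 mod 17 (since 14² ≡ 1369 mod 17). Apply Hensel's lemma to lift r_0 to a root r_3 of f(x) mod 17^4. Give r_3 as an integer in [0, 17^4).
r_3 = 83484 (mod 83521)

Hensel's recurrence: r_{i+1} = r_i − f(r_i)·(f′(r_i))^{-1} mod 17^{i+2}, with f′(x) = 2x. Iterate:
  r_0 = 14 (mod 17)
  r_1 = 252 (mod 289)
  r_2 = 4876 (mod 4913)
  r_3 = 83484 (mod 83521)
Final: r_3 = 83484, and one checks f(r_3) ≡ 0 mod 17^4.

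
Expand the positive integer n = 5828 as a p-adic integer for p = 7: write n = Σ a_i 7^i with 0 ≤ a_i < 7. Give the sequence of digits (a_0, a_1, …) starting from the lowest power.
(a_0, a_1, …) = (4, 6, 6, 2, 2)

Repeated division by 7 gives the digits low-to-high: 5828 = 4 + 6·7^1 + 6·7^2 + 2·7^3 + 2·7^4. Digit sequence: (4, 6, 6, 2, 2).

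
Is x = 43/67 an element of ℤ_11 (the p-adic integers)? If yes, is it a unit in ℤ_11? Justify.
x ∈ ℤ_11^× (unit); v_11(x) = 0

ℤ_11 = {x ∈ ℚ_11 : v_11(x) ≥ 0} and ℤ_11^× = {x ∈ ℤ_11 : v_11(x) = 0}. Here v_11(43/67) = v_11(num) − v_11(den) = 0; compare against these criteria.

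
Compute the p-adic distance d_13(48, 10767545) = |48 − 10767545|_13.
d_13(48, 10767545) = 1/371293

Step 1 — x − y = 48 − 10767545 = -10767497. Step 2 — v_13(-10767497) = 5 (factor: -10767497 = −(13^5 · 29); the sign does not affect v_p). Step 3 — |x − y|_13 = 13^{-5} = 1/371293.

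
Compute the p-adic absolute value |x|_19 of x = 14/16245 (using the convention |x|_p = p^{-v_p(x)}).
|14/16245|_19 = 361

Step 1 — compute v_19(x) by factoring powers of 19 out of the numerator and denominator: v_19(14/16245) = -2. Step 2 — apply |x|_p = p^{-v_p(x)} = 19^{2} = 361.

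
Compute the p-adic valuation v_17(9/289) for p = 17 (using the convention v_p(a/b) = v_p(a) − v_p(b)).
v_17(9/289) = -2

Factor powers of 17 from the numerator and denominator of the reduced fraction: 9 = 17^0 · 9 and 289 = 17^2 · 1. Apply v_p(a/b) = v_p(a) − v_p(b): v_17(9/289) = 0 − 2 = -2.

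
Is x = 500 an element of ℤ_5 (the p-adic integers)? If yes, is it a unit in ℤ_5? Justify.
x ∈ ℤ_5 but not a unit; v_5(x) = 3 > 0

ℤ_5 = {x ∈ ℚ_5 : v_5(x) ≥ 0} and ℤ_5^× = {x ∈ ℤ_5 : v_5(x) = 0}. Here v_5(500) = v_5(num) − v_5(den) = 3; compare against these criteria.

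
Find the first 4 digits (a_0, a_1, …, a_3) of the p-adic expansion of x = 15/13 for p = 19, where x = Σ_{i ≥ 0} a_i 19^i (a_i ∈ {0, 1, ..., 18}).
(a_0, …, a_3) = (7, 7, 4, 10)

v_19(15/13) = 0 (numerator and denominator both coprime to 19), so x ∈ ℤ_19^×. Compute digits iteratively via a_i = x_i mod 19, x_{i+1} = (x_i − a_i)/19, with x_0 = x:
  x_0 = 15/13;  a_0 = 7;  x_1 = (x_0 − 7)/19 = -4/13
  x_1 = -4/13;  a_1 = 7;  x_2 = (x_1 − 7)/19 = -5/13
  x_2 = -5/13;  a_2 = 4;  x_3 = (x_2 − 4)/19 = -3/13
  x_3 = -3/13;  a_3 = 10;  x_4 = (x_3 − 10)/19 = -7/13
Digits: (7, 7, 4, 10).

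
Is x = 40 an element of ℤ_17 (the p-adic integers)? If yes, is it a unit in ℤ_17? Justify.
x ∈ ℤ_17^× (unit); v_17(x) = 0

ℤ_17 = {x ∈ ℚ_17 : v_17(x) ≥ 0} and ℤ_17^× = {x ∈ ℤ_17 : v_17(x) = 0}. Here v_17(40) = v_17(num) − v_17(den) = 0; compare against these criteria.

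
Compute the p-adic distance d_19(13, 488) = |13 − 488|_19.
d_19(13, 488) = 1/19

Step 1 — x − y = 13 − 488 = -475. Step 2 — v_19(-475) = 1 (factor: -475 = −(19^1 · 25); the sign does not affect v_p). Step 3 — |x − y|_19 = 19^{-1} = 1/19.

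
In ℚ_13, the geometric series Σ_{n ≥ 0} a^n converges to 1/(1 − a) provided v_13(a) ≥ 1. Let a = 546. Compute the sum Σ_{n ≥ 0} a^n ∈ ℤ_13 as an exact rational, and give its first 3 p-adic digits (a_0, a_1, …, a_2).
Σ a^n = 1/(1 − a) = -1/545;  first 3 digits = (1, 3, 12)

v_13(a) = 1 ≥ 1, so the series converges in ℤ_13 to 1/(1 − a) = 1/(1 − 546) = -1/545. Expand this rational in ℤ_13: compute digits iteratively via d_i = x_i mod 13, x_{i+1} = (x_i − d_i)/13. The first 3 digits are (1, 3, 12).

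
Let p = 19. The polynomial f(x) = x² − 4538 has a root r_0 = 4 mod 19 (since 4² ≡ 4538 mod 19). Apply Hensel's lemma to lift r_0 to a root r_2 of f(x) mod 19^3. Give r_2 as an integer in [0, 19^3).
r_2 = 4089 (mod 6859)

Hensel's recurrence: r_{i+1} = r_i − f(r_i)·(f′(r_i))^{-1} mod 19^{i+2}, with f′(x) = 2x. Iterate:
  r_0 = 4 (mod 19)
  r_1 = 118 (mod 361)
  r_2 = 4089 (mod 6859)
Final: r_2 = 4089, and one checks f(r_2) ≡ 0 mod 19^3.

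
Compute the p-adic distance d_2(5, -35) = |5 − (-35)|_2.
d_2(5, -35) = 1/8

Step 1 — x − y = 5 − (-35) = 40. Step 2 — v_2(40) = 3 (factor: 40 = (2^3 · 5); the sign does not affect v_p). Step 3 — |x − y|_2 = 2^{-3} = 1/8.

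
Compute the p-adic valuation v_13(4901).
v_13(4901) = 2

v_13(n) is the largest exponent k such that 13^k divides n. Factor out: 4901 = 13^2 · 29. (Sign doesn't affect v_p.) So v_13(4901) = 2.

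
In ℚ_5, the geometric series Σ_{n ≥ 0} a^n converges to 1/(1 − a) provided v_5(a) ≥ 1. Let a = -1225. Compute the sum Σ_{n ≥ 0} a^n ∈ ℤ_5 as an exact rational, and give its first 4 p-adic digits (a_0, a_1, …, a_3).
Σ a^n = 1/(1 − a) = 1/1226;  first 4 digits = (1, 0, 1, 0)

v_5(a) = 2 ≥ 1, so the series converges in ℤ_5 to 1/(1 − a) = 1/(1 − (-1225)) = 1/1226. Expand this rational in ℤ_5: compute digits iteratively via d_i = x_i mod 5, x_{i+1} = (x_i − d_i)/5. The first 4 digits are (1, 0, 1, 0).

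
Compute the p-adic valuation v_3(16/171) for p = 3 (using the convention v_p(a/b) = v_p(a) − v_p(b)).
v_3(16/171) = -2

Factor powers of 3 from the numerator and denominator of the reduced fraction: 16 = 3^0 · 16 and 171 = 3^2 · 19. Apply v_p(a/b) = v_p(a) − v_p(b): v_3(16/171) = 0 − 2 = -2.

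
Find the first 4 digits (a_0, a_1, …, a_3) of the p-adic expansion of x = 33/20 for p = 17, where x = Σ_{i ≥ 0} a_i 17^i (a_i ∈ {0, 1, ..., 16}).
(a_0, …, a_3) = (11, 2, 16, 5)

v_17(33/20) = 0 (numerator and denominator both coprime to 17), so x ∈ ℤ_17^×. Compute digits iteratively via a_i = x_i mod 17, x_{i+1} = (x_i − a_i)/17, with x_0 = x:
  x_0 = 33/20;  a_0 = 11;  x_1 = (x_0 − 11)/17 = -11/20
  x_1 = -11/20;  a_1 = 2;  x_2 = (x_1 − 2)/17 = -3/20
  x_2 = -3/20;  a_2 = 16;  x_3 = (x_2 − 16)/17 = -19/20
  x_3 = -19/20;  a_3 = 5;  x_4 = (x_3 − 5)/17 = -7/20
Digits: (11, 2, 16, 5).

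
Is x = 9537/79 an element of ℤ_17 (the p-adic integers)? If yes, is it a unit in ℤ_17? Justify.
x ∈ ℤ_17 but not a unit; v_17(x) = 2 > 0

ℤ_17 = {x ∈ ℚ_17 : v_17(x) ≥ 0} and ℤ_17^× = {x ∈ ℤ_17 : v_17(x) = 0}. Here v_17(9537/79) = v_17(num) − v_17(den) = 2; compare against these criteria.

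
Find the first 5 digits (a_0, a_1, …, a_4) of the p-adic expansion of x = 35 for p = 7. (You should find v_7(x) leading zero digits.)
(a_0, …, a_4) = (0, 5, 0, 0, 0)

v_7(35) = 1, so a_0 = ... = a_0 = 0. Factor out: x = 7^1 · u with u = 5 a unit in ℤ_7. Expand u iteratively via a_{v+i} = u_i mod 7, u_{i+1} = (u_i − a_{v+i})/7:
  u_0 = 5;  a_1 = 5;  u_1 = (u_0 − 5)/7 = 0
  u_1 = 0;  a_2 = 0;  u_2 = (u_1 − 0)/7 = 0
  u_2 = 0;  a_3 = 0;  u_3 = (u_2 − 0)/7 = 0
  u_3 = 0;  a_4 = 0;  u_4 = (u_3 − 0)/7 = 0
Digits: (0, 5, 0, 0, 0).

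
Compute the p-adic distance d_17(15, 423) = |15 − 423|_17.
d_17(15, 423) = 1/17

Step 1 — x − y = 15 − 423 = -408. Step 2 — v_17(-408) = 1 (factor: -408 = −(17^1 · 24); the sign does not affect v_p). Step 3 — |x − y|_17 = 17^{-1} = 1/17.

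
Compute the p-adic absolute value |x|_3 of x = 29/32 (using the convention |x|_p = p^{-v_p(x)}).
|29/32|_3 = 1

Step 1 — compute v_3(x) by factoring powers of 3 out of the numerator and denominator: v_3(29/32) = 0. Step 2 — apply |x|_p = p^{-v_p(x)} = 3^{0} = 1.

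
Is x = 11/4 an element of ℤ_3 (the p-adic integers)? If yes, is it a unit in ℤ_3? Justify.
x ∈ ℤ_3^× (unit); v_3(x) = 0

ℤ_3 = {x ∈ ℚ_3 : v_3(x) ≥ 0} and ℤ_3^× = {x ∈ ℤ_3 : v_3(x) = 0}. Here v_3(11/4) = v_3(num) − v_3(den) = 0; compare against these criteria.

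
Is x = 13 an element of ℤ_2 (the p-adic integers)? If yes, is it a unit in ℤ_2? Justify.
x ∈ ℤ_2^× (unit); v_2(x) = 0

ℤ_2 = {x ∈ ℚ_2 : v_2(x) ≥ 0} and ℤ_2^× = {x ∈ ℤ_2 : v_2(x) = 0}. Here v_2(13) = v_2(num) − v_2(den) = 0; compare against these criteria.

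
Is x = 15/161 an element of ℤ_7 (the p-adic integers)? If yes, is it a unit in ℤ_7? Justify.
x ∉ ℤ_7 (v_7(x) = -1 < 0)

ℤ_7 = {x ∈ ℚ_7 : v_7(x) ≥ 0} and ℤ_7^× = {x ∈ ℤ_7 : v_7(x) = 0}. Here v_7(15/161) = v_7(num) − v_7(den) = -1; compare against these criteria.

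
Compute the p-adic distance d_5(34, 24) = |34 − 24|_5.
d_5(34, 24) = 1/5

Step 1 — x − y = 34 − 24 = 10. Step 2 — v_5(10) = 1 (factor: 10 = (5^1 · 2); the sign does not affect v_p). Step 3 — |x − y|_5 = 5^{-1} = 1/5.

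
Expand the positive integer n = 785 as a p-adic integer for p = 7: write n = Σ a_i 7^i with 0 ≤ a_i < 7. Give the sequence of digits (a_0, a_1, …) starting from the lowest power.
(a_0, a_1, …) = (1, 0, 2, 2)

Repeated division by 7 gives the digits low-to-high: 785 = 1 + 2·7^2 + 2·7^3. Digit sequence: (1, 0, 2, 2).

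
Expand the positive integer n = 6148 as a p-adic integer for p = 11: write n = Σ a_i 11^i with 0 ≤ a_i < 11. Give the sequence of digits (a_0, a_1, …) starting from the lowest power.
(a_0, a_1, …) = (10, 8, 6, 4)

Repeated division by 11 gives the digits low-to-high: 6148 = 10 + 8·11^1 + 6·11^2 + 4·11^3. Digit sequence: (10, 8, 6, 4).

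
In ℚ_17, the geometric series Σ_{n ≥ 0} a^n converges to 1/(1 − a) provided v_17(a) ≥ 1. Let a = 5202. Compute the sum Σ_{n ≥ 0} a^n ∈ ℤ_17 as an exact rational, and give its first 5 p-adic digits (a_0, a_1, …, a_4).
Σ a^n = 1/(1 − a) = -1/5201;  first 5 digits = (1, 0, 1, 1, 1)

v_17(a) = 2 ≥ 1, so the series converges in ℤ_17 to 1/(1 − a) = 1/(1 − 5202) = -1/5201. Expand this rational in ℤ_17: compute digits iteratively via d_i = x_i mod 17, x_{i+1} = (x_i − d_i)/17. The first 5 digits are (1, 0, 1, 1, 1).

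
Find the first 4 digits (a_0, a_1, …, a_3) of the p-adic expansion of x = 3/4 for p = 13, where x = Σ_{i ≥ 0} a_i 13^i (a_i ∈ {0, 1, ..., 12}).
(a_0, …, a_3) = (4, 3, 3, 3)

v_13(3/4) = 0 (numerator and denominator both coprime to 13), so x ∈ ℤ_13^×. Compute digits iteratively via a_i = x_i mod 13, x_{i+1} = (x_i − a_i)/13, with x_0 = x:
  x_0 = 3/4;  a_0 = 4;  x_1 = (x_0 − 4)/13 = -1/4
  x_1 = -1/4;  a_1 = 3;  x_2 = (x_1 − 3)/13 = -1/4
  x_2 = -1/4;  a_2 = 3;  x_3 = (x_2 − 3)/13 = -1/4
  x_3 = -1/4;  a_3 = 3;  x_4 = (x_3 − 3)/13 = -1/4
Digits: (4, 3, 3, 3).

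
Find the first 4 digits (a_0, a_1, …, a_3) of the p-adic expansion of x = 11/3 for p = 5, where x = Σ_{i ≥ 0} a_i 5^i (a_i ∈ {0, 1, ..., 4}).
(a_0, …, a_3) = (2, 2, 3, 1)

v_5(11/3) = 0 (numerator and denominator both coprime to 5), so x ∈ ℤ_5^×. Compute digits iteratively via a_i = x_i mod 5, x_{i+1} = (x_i − a_i)/5, with x_0 = x:
  x_0 = 11/3;  a_0 = 2;  x_1 = (x_0 − 2)/5 = 1/3
  x_1 = 1/3;  a_1 = 2;  x_2 = (x_1 − 2)/5 = -1/3
  x_2 = -1/3;  a_2 = 3;  x_3 = (x_2 − 3)/5 = -2/3
  x_3 = -2/3;  a_3 = 1;  x_4 = (x_3 − 1)/5 = -1/3
Digits: (2, 2, 3, 1).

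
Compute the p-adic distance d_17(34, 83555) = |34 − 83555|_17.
d_17(34, 83555) = 1/83521

Step 1 — x − y = 34 − 83555 = -83521. Step 2 — v_17(-83521) = 4 (factor: -83521 = −(17^4 · 1); the sign does not affect v_p). Step 3 — |x − y|_17 = 17^{-4} = 1/83521.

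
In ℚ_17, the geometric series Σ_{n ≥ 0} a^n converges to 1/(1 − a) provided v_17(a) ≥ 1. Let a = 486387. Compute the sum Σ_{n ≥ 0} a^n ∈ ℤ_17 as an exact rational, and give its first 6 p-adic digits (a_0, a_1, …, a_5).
Σ a^n = 1/(1 − a) = -1/486386;  first 6 digits = (1, 0, 0, 14, 5, 0)

v_17(a) = 3 ≥ 1, so the series converges in ℤ_17 to 1/(1 − a) = 1/(1 − 486387) = -1/486386. Expand this rational in ℤ_17: compute digits iteratively via d_i = x_i mod 17, x_{i+1} = (x_i − d_i)/17. The first 6 digits are (1, 0, 0, 14, 5, 0).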